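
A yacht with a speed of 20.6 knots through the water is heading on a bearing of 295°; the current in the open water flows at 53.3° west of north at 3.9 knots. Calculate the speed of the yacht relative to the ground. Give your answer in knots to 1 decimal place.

Taking east as x and north as y: velocity relative to the water = (-18.670, 8.706) knots; the water relative to ground = (-3.127, 2.331) knots.
Velocity relative to ground = (-18.670, 8.706) + (-3.127, 2.331) = (-21.797, 11.037) knots.
Speed = |(-21.797, 11.037)| = 24.432 knots.

24.4 knots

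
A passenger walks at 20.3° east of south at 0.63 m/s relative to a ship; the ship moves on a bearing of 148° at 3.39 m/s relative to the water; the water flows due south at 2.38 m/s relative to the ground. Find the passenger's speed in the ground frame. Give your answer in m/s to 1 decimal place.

6.2 m/s

In east/north components (m/s): passenger relative to ship = (0.219, -0.591); ship relative to water = (1.796, -2.875); water relative to ground = (0.000, -2.380).
Sum = (2.015, -5.846) m/s.
Speed = |(2.015, -5.846)| = 6.183 m/s.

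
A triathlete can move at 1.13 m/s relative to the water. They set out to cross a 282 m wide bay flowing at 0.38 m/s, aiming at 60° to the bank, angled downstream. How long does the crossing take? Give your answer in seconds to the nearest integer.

288 s

The component of the triathlete's velocity perpendicular to the bank is 1.13 × sin 60° = 0.979 m/s.
Only the cross-stream component determines the crossing time; the current contributes nothing perpendicular to the bank.
Time = 282 / 0.979 = 288.164 s.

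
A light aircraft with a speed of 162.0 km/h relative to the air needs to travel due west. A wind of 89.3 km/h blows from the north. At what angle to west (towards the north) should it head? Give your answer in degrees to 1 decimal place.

33.5°

The wind pushes perpendicular to the desired track; the heading must have a component into the wind equal to 89.3 km/h: 162.0 sin θ = 89.3.
sin θ = 0.5512, so θ = 33.452°.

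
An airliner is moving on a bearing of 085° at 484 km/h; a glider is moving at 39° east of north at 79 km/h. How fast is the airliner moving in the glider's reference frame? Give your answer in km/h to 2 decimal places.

Taking east as x and north as y: airliner velocity = (482.158, 42.183) km/h; glider velocity = (49.716, 61.395) km/h.
Velocity of airliner relative to glider = (482.158, 42.183) − (49.716, 61.395) = (432.442, -19.211) km/h.
Magnitude = |(432.442, -19.211)| = 432.868 km/h.

432.87 km/h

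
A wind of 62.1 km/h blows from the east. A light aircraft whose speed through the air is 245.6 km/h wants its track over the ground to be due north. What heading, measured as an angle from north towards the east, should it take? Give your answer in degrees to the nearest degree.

The wind pushes perpendicular to the desired track; the heading must have a component into the wind equal to 62.1 km/h: 245.6 sin θ = 62.1.
sin θ = 0.2529, so θ = 14.646°.

15°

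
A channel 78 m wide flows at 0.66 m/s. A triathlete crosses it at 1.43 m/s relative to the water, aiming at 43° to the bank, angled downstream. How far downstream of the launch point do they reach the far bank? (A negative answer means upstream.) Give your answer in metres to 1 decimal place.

136.4 m

Perpendicular speed = 0.975 m/s; crossing time = 78 / 0.975 = 79.979 s.
Net downstream speed = 1.706 m/s.
Drift = 1.706 × 79.979 = 136.431 m (downstream).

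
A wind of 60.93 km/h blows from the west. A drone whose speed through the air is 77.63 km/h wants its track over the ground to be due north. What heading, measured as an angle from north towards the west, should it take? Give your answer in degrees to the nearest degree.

52°

The wind pushes perpendicular to the desired track; the heading must have a component into the wind equal to 60.93 km/h: 77.63 sin θ = 60.93.
sin θ = 0.7849, so θ = 51.709°.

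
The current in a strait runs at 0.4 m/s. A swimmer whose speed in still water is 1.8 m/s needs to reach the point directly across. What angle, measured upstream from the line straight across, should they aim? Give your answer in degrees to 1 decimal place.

To cancel the current, the upstream component of the swimmer's velocity must equal the flow: 1.8 sin θ = 0.4.
sin θ = 0.4 / 1.8 = 0.2222.
θ = arcsin(0.2222) = 12.840°.

12.8°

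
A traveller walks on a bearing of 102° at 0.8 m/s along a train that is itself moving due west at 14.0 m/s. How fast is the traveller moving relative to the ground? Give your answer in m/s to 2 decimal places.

Taking east as x and north as y: train velocity = (-14.000, 0.000) m/s; traveller velocity relative to train = (0.783, -0.166) m/s.
Velocity relative to ground = (-14.000, 0.000) + (0.783, -0.166) = (-13.217, -0.166) m/s.
Speed = |(-13.217, -0.166)| = 13.219 m/s.

13.22 m/s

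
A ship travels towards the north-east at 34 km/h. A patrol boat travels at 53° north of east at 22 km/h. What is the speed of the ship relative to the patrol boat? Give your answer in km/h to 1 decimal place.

12.6 km/h

Taking east as x and north as y: ship velocity = (24.042, 24.042) km/h; patrol boat velocity = (13.240, 17.570) km/h.
Velocity of ship relative to patrol boat = (24.042, 24.042) − (13.240, 17.570) = (10.802, 6.472) km/h.
Magnitude = |(10.802, 6.472)| = 12.592 km/h.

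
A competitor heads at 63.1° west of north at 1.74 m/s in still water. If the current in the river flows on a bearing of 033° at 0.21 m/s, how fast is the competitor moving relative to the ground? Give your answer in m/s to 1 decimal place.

Taking east as x and north as y: velocity relative to the water = (-1.552, 0.787) m/s; the water relative to ground = (0.114, 0.176) m/s.
Velocity relative to ground = (-1.552, 0.787) + (0.114, 0.176) = (-1.437, 0.963) m/s.
Speed = |(-1.437, 0.963)| = 1.730 m/s.

1.7 m/s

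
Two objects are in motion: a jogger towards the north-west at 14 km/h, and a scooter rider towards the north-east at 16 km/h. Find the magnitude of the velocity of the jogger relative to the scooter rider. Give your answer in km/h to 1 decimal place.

Taking east as x and north as y: jogger velocity = (-9.899, 9.899) km/h; scooter rider velocity = (11.314, 11.314) km/h.
Velocity of jogger relative to scooter rider = (-9.899, 9.899) − (11.314, 11.314) = (-21.213, -1.414) km/h.
Magnitude = |(-21.213, -1.414)| = 21.260 km/h.

21.3 km/h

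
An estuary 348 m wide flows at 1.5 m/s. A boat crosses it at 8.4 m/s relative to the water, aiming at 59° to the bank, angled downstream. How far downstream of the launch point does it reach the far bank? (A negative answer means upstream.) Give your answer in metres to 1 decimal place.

281.6 m

Perpendicular speed = 7.200 m/s; crossing time = 348 / 7.200 = 48.332 s.
Net downstream speed = 5.826 m/s.
Drift = 5.826 × 48.332 = 281.597 m (downstream).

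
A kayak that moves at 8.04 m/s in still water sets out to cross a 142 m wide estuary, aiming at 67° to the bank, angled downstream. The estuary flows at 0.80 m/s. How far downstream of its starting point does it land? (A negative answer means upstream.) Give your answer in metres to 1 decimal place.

75.6 m

Perpendicular speed = 7.401 m/s; crossing time = 142 / 7.401 = 19.187 s.
Net downstream speed = 3.941 m/s.
Drift = 3.941 × 19.187 = 75.625 m (downstream).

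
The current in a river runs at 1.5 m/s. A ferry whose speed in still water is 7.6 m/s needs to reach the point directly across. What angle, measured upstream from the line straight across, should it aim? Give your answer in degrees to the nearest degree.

To cancel the current, the upstream component of the ferry's velocity must equal the flow: 7.6 sin θ = 1.5.
sin θ = 1.5 / 7.6 = 0.1974.
θ = arcsin(0.1974) = 11.383°.

11°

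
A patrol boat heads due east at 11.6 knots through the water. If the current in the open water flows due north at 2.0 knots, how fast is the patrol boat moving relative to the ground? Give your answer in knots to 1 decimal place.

11.8 knots

Taking east as x and north as y: velocity relative to the water = (11.600, 0.000) knots; the water relative to ground = (0.000, 2.000) knots.
Velocity relative to ground = (11.600, 0.000) + (0.000, 2.000) = (11.600, 2.000) knots.
Speed = |(11.600, 2.000)| = 11.771 knots.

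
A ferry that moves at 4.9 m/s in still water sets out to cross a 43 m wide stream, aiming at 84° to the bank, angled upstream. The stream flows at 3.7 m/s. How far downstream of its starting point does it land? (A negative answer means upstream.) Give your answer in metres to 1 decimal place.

28.1 m

Perpendicular speed = 4.873 m/s; crossing time = 43 / 4.873 = 8.824 s.
Net downstream speed = 3.188 m/s.
Drift = 3.188 × 8.824 = 28.129 m (downstream).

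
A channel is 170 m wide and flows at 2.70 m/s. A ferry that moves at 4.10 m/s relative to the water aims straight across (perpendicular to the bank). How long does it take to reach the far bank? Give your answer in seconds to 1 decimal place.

The component of the ferry's velocity perpendicular to the bank is 4.10 m/s.
Only the cross-stream component determines the crossing time; the current contributes nothing perpendicular to the bank.
Time = 170 / 4.100 = 41.463 s.

41.5 s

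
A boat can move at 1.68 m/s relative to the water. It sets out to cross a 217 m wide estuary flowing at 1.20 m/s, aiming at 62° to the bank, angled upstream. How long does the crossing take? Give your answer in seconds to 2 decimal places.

The component of the boat's velocity perpendicular to the bank is 1.68 × sin 62° = 1.483 m/s.
The current is parallel to the bank, so it does not affect the crossing time.
Time = 217 / 1.483 = 146.290 s.

146.29 s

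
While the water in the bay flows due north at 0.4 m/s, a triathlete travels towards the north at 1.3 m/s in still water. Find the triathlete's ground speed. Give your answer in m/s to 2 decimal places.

Taking east as x and north as y: velocity relative to the water = (0.000, 1.300) m/s; the water relative to ground = (0.000, 0.400) m/s.
Velocity relative to ground = (0.000, 1.300) + (0.000, 0.400) = (0.000, 1.700) m/s.
Speed = |(0.000, 1.700)| = 1.700 m/s.

1.70 m/s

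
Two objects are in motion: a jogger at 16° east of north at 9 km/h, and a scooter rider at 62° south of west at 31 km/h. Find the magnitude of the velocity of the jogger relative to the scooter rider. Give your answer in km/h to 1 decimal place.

Taking east as x and north as y: jogger velocity = (2.481, 8.651) km/h; scooter rider velocity = (-14.554, -27.371) km/h.
Velocity of jogger relative to scooter rider = (2.481, 8.651) − (-14.554, -27.371) = (17.034, 36.023) km/h.
Magnitude = |(17.034, 36.023)| = 39.847 km/h.

39.8 km/h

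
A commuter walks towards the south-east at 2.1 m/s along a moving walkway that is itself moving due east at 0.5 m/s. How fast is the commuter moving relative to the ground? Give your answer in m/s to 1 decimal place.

Taking east as x and north as y: moving walkway velocity = (0.500, 0.000) m/s; commuter velocity relative to moving walkway = (1.485, -1.485) m/s.
Velocity relative to ground = (0.500, 0.000) + (1.485, -1.485) = (1.985, -1.485) m/s.
Speed = |(1.985, -1.485)| = 2.479 m/s.

2.5 m/s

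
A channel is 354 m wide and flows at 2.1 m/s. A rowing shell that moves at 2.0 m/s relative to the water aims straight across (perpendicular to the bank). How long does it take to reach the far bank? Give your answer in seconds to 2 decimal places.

177.00 s

The component of the rowing shell's velocity perpendicular to the bank is 2.0 m/s.
Only the cross-stream component determines the crossing time; the current contributes nothing perpendicular to the bank.
Time = 354 / 2.000 = 177.000 s.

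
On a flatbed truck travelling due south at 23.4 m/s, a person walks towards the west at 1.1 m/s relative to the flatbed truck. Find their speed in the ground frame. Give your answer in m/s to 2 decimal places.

23.43 m/s

Taking east as x and north as y: flatbed truck velocity = (0.000, -23.400) m/s; person velocity relative to flatbed truck = (-1.100, 0.000) m/s.
Velocity relative to ground = (0.000, -23.400) + (-1.100, 0.000) = (-1.100, -23.400) m/s.
Speed = |(-1.100, -23.400)| = 23.426 m/s.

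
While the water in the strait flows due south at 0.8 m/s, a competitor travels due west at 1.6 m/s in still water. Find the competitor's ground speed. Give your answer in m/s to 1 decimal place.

1.8 m/s

Taking east as x and north as y: velocity relative to the water = (-1.600, 0.000) m/s; the water relative to ground = (0.000, -0.800) m/s.
Velocity relative to ground = (-1.600, 0.000) + (0.000, -0.800) = (-1.600, -0.800) m/s.
Speed = |(-1.600, -0.800)| = 1.789 m/s.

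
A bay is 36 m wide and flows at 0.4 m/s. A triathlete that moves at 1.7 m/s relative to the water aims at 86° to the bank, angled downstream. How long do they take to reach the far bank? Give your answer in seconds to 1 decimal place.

21.2 s

The component of the triathlete's velocity perpendicular to the bank is 1.7 × sin 86° = 1.696 m/s.
The current is parallel to the bank, so it does not affect the crossing time.
Time = 36 / 1.696 = 21.228 s.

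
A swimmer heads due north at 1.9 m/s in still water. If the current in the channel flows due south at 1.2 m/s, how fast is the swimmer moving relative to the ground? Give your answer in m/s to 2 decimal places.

0.70 m/s

Taking east as x and north as y: velocity relative to the water = (0.000, 1.900) m/s; the water relative to ground = (0.000, -1.200) m/s.
Velocity relative to ground = (0.000, 1.900) + (0.000, -1.200) = (0.000, 0.700) m/s.
Speed = |(0.000, 0.700)| = 0.700 m/s.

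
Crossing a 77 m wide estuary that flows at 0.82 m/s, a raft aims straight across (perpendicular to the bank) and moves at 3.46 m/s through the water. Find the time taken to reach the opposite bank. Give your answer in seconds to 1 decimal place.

22.3 s

The component of the raft's velocity perpendicular to the bank is 3.46 m/s.
The flow acts along the bank and has no component across it.
Time = 77 / 3.460 = 22.254 s.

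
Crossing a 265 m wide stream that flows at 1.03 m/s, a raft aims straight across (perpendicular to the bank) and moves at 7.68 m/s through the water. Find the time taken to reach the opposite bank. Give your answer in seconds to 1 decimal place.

34.5 s

The component of the raft's velocity perpendicular to the bank is 7.68 m/s.
The flow acts along the bank and has no component across it.
Time = 265 / 7.680 = 34.505 s.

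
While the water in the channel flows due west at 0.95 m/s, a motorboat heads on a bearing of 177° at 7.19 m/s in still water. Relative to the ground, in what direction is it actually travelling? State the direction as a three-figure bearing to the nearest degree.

Taking east as x and north as y: velocity relative to the water = (0.376, -7.180) m/s; the water relative to ground = (-0.950, 0.000) m/s.
Velocity relative to ground = (0.376, -7.180) + (-0.950, 0.000) = (-0.574, -7.180) m/s.
Bearing = atan2(-0.57, -7.18) = 184.57° clockwise from north.

185°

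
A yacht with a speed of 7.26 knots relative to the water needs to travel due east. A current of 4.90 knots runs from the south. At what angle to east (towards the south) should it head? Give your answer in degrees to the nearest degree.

The current pushes perpendicular to the desired track; the heading must have a component into the current equal to 4.90 knots: 7.26 sin θ = 4.90.
sin θ = 0.6749, so θ = 42.449°.

42°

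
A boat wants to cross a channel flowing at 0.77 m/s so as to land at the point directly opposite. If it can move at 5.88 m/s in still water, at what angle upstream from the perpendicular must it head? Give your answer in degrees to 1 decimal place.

7.5°

To cancel the current, the upstream component of the boat's velocity must equal the flow: 5.88 sin θ = 0.77.
sin θ = 0.77 / 5.88 = 0.1310.
θ = arcsin(0.1310) = 7.525°.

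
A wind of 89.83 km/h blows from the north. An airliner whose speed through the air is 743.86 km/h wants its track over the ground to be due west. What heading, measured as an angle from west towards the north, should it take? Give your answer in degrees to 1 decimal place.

The wind pushes perpendicular to the desired track; the heading must have a component into the wind equal to 89.83 km/h: 743.86 sin θ = 89.83.
sin θ = 0.1208, so θ = 6.936°.

6.9°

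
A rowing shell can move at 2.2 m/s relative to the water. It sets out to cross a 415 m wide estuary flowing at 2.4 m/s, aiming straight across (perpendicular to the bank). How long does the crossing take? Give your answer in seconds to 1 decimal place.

The component of the rowing shell's velocity perpendicular to the bank is 2.2 m/s.
The flow acts along the bank and has no component across it.
Time = 415 / 2.200 = 188.636 s.

188.6 s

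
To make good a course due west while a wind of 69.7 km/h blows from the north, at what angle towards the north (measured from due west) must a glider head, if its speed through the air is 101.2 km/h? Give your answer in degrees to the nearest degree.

The wind pushes perpendicular to the desired track; the heading must have a component into the wind equal to 69.7 km/h: 101.2 sin θ = 69.7.
sin θ = 0.6887, so θ = 43.530°.

44°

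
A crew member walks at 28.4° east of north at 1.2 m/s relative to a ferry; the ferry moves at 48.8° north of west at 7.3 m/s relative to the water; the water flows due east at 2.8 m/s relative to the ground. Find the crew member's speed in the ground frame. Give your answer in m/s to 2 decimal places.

In east/north components (m/s): crew member relative to ferry = (0.571, 1.056); ferry relative to water = (-4.808, 5.493); water relative to ground = (2.800, 0.000).
Sum = (-1.438, 6.548) m/s.
Speed = |(-1.438, 6.548)| = 6.704 m/s.

6.70 m/s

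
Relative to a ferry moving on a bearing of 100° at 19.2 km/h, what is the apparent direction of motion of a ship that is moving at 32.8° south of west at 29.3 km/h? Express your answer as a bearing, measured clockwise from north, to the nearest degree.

Taking east as x and north as y: ship velocity = (-24.629, -15.872) km/h; ferry velocity = (18.908, -3.334) km/h.
Velocity of ship relative to ferry = (-24.629, -15.872) − (18.908, -3.334) = (-43.537, -12.538) km/h.
Bearing = atan2(-43.54, -12.54) = 253.93° clockwise from north.

254°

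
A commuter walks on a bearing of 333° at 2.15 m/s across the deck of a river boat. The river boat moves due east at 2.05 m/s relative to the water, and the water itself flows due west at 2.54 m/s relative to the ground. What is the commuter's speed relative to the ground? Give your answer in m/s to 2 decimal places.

2.41 m/s

In east/north components (m/s): commuter relative to river boat = (-0.976, 1.916); river boat relative to water = (2.050, 0.000); water relative to ground = (-2.540, 0.000).
Sum = (-1.466, 1.916) m/s.
Speed = |(-1.466, 1.916)| = 2.412 m/s.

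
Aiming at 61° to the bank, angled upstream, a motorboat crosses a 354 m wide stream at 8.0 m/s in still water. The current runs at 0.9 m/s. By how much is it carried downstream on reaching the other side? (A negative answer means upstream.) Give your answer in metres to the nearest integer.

Perpendicular speed = 6.997 m/s; crossing time = 354 / 6.997 = 50.593 s.
Net downstream speed = -2.978 m/s.
Drift = -2.978 × 50.593 = -150.691 m (upstream).

-151 m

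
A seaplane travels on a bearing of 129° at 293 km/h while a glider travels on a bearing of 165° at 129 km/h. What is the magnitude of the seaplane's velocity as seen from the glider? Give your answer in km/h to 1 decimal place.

203.3 km/h

Taking east as x and north as y: seaplane velocity = (227.704, -184.391) km/h; glider velocity = (33.388, -124.604) km/h.
Velocity of seaplane relative to glider = (227.704, -184.391) − (33.388, -124.604) = (194.316, -59.786) km/h.
Magnitude = |(194.316, -59.786)| = 203.306 km/h.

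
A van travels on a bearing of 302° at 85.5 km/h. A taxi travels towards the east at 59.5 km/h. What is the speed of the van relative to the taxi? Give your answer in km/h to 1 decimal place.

139.6 km/h

Taking east as x and north as y: van velocity = (-72.508, 45.308) km/h; taxi velocity = (59.500, 0.000) km/h.
Velocity of van relative to taxi = (-72.508, 45.308) − (59.500, 0.000) = (-132.008, 45.308) km/h.
Magnitude = |(-132.008, 45.308)| = 139.567 km/h.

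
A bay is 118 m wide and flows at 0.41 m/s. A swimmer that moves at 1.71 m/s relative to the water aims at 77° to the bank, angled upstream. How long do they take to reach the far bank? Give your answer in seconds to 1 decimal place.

The component of the swimmer's velocity perpendicular to the bank is 1.71 × sin 77° = 1.666 m/s.
The flow acts along the bank and has no component across it.
Time = 118 / 1.666 = 70.821 s.

70.8 s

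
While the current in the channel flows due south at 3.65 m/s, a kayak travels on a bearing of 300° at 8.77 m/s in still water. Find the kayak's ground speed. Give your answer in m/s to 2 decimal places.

7.63 m/s

Taking east as x and north as y: velocity relative to the water = (-7.595, 4.385) m/s; the water relative to ground = (0.000, -3.650) m/s.
Velocity relative to ground = (-7.595, 4.385) + (0.000, -3.650) = (-7.595, 0.735) m/s.
Speed = |(-7.595, 0.735)| = 7.631 m/s.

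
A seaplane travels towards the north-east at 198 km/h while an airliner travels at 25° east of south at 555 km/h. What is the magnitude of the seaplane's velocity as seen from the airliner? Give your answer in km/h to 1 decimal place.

649.9 km/h

Taking east as x and north as y: seaplane velocity = (140.007, 140.007) km/h; airliner velocity = (234.553, -503.001) km/h.
Velocity of seaplane relative to airliner = (140.007, 140.007) − (234.553, -503.001) = (-94.546, 643.008) km/h.
Magnitude = |(-94.546, 643.008)| = 649.922 km/h.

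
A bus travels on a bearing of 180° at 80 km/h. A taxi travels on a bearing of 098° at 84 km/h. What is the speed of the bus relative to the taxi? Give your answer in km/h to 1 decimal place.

107.6 km/h

Taking east as x and north as y: bus velocity = (0.000, -80.000) km/h; taxi velocity = (83.183, -11.691) km/h.
Velocity of bus relative to taxi = (0.000, -80.000) − (83.183, -11.691) = (-83.183, -68.309) km/h.
Magnitude = |(-83.183, -68.309)| = 107.636 km/h.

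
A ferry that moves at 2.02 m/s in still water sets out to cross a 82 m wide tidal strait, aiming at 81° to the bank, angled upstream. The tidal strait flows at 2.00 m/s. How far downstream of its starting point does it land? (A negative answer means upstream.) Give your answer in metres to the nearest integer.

Perpendicular speed = 1.995 m/s; crossing time = 82 / 1.995 = 41.100 s.
Net downstream speed = 1.684 m/s.
Drift = 1.684 × 41.100 = 69.213 m (downstream).

69 m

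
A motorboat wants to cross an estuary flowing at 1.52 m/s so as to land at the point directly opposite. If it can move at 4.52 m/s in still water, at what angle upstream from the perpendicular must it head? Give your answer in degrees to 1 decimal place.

To cancel the current, the upstream component of the motorboat's velocity must equal the flow: 4.52 sin θ = 1.52.
sin θ = 1.52 / 4.52 = 0.3363.
θ = arcsin(0.3363) = 19.651°.

19.7°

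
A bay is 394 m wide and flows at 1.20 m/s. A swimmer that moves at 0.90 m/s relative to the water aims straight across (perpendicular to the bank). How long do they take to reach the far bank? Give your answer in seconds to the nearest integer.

438 s

The component of the swimmer's velocity perpendicular to the bank is 0.90 m/s.
The current is parallel to the bank, so it does not affect the crossing time.
Time = 394 / 0.900 = 437.778 s.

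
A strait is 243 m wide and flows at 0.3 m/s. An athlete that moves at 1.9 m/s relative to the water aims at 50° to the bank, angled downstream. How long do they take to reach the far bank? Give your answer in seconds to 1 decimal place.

The component of the athlete's velocity perpendicular to the bank is 1.9 × sin 50° = 1.455 m/s.
The flow acts along the bank and has no component across it.
Time = 243 / 1.455 = 166.955 s.

167.0 s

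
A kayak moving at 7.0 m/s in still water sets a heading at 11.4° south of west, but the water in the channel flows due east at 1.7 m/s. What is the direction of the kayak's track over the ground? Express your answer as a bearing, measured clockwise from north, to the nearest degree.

Taking east as x and north as y: velocity relative to the water = (-6.862, -1.384) m/s; the water relative to ground = (1.700, 0.000) m/s.
Velocity relative to ground = (-6.862, -1.384) + (1.700, 0.000) = (-5.162, -1.384) m/s.
Bearing = atan2(-5.16, -1.38) = 255.00° clockwise from north.

255°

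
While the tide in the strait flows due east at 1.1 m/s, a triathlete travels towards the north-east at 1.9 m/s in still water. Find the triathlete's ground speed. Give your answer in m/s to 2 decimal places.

Taking east as x and north as y: velocity relative to the water = (1.344, 1.344) m/s; the water relative to ground = (1.100, 0.000) m/s.
Velocity relative to ground = (1.344, 1.344) + (1.100, 0.000) = (2.444, 1.344) m/s.
Speed = |(2.444, 1.344)| = 2.788 m/s.

2.79 m/s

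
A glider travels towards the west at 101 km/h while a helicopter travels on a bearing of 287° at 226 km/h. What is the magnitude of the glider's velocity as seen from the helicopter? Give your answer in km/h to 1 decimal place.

132.7 km/h

Taking east as x and north as y: glider velocity = (-101.000, 0.000) km/h; helicopter velocity = (-216.125, 66.076) km/h.
Velocity of glider relative to helicopter = (-101.000, 0.000) − (-216.125, 66.076) = (115.125, -66.076) km/h.
Magnitude = |(115.125, -66.076)| = 132.740 km/h.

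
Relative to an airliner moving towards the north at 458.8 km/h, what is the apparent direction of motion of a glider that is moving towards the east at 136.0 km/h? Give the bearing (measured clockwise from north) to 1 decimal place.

163.5°

Taking east as x and north as y: glider velocity = (136.000, 0.000) km/h; airliner velocity = (0.000, 458.800) km/h.
Velocity of glider relative to airliner = (136.000, 0.000) − (0.000, 458.800) = (136.000, -458.800) km/h.
Bearing = atan2(136.00, -458.80) = 163.49° clockwise from north.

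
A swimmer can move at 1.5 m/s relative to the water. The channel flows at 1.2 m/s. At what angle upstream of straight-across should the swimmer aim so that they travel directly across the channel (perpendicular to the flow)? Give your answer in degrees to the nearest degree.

53°

To cancel the current, the upstream component of the swimmer's velocity must equal the flow: 1.5 sin θ = 1.2.
sin θ = 1.2 / 1.5 = 0.8000.
θ = arcsin(0.8000) = 53.130°.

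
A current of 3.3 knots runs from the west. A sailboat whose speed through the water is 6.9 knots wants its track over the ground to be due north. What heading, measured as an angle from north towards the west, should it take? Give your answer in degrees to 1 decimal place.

The current pushes perpendicular to the desired track; the heading must have a component into the current equal to 3.3 knots: 6.9 sin θ = 3.3.
sin θ = 0.4783, so θ = 28.572°.

28.6°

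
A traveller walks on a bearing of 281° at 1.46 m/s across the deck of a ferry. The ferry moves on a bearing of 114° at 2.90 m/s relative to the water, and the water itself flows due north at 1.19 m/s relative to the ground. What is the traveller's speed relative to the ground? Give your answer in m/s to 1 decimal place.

1.2 m/s

In east/north components (m/s): traveller relative to ferry = (-1.433, 0.279); ferry relative to water = (2.649, -1.180); water relative to ground = (0.000, 1.190).
Sum = (1.216, 0.289) m/s.
Speed = |(1.216, 0.289)| = 1.250 m/s.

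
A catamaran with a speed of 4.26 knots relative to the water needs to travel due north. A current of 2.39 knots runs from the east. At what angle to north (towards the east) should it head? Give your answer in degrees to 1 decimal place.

The current pushes perpendicular to the desired track; the heading must have a component into the current equal to 2.39 knots: 4.26 sin θ = 2.39.
sin θ = 0.5610, so θ = 34.127°.

34.1°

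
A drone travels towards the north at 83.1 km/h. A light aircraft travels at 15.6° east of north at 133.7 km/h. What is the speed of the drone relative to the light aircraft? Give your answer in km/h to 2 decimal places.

58.13 km/h

Taking east as x and north as y: drone velocity = (0.000, 83.100) km/h; light aircraft velocity = (35.955, 128.775) km/h.
Velocity of drone relative to light aircraft = (0.000, 83.100) − (35.955, 128.775) = (-35.955, -45.675) km/h.
Magnitude = |(-35.955, -45.675)| = 58.128 km/h.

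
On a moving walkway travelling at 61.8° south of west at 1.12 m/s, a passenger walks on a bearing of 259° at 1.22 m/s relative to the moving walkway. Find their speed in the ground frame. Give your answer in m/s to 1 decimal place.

2.1 m/s

Taking east as x and north as y: moving walkway velocity = (-0.529, -0.987) m/s; passenger velocity relative to moving walkway = (-1.198, -0.233) m/s.
Velocity relative to ground = (-0.529, -0.987) + (-1.198, -0.233) = (-1.727, -1.220) m/s.
Speed = |(-1.727, -1.220)| = 2.114 m/s.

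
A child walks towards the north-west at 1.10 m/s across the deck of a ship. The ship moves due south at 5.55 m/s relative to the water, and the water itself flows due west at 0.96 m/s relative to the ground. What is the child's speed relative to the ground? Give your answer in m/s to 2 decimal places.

5.08 m/s

In east/north components (m/s): child relative to ship = (-0.778, 0.778); ship relative to water = (0.000, -5.550); water relative to ground = (-0.960, 0.000).
Sum = (-1.738, -4.772) m/s.
Speed = |(-1.738, -4.772)| = 5.079 m/s.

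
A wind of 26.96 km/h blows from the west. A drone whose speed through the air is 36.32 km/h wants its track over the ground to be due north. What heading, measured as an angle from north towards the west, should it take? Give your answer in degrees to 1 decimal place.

47.9°

The wind pushes perpendicular to the desired track; the heading must have a component into the wind equal to 26.96 km/h: 36.32 sin θ = 26.96.
sin θ = 0.7423, so θ = 47.927°.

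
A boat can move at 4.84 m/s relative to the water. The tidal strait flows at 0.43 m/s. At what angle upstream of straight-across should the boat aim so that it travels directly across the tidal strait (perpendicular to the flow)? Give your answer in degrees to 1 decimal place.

5.1°

To cancel the current, the upstream component of the boat's velocity must equal the flow: 4.84 sin θ = 0.43.
sin θ = 0.43 / 4.84 = 0.0888.
θ = arcsin(0.0888) = 5.097°.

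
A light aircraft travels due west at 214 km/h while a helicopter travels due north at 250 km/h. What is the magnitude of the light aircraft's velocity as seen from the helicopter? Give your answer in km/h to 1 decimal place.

Taking east as x and north as y: light aircraft velocity = (-214.000, 0.000) km/h; helicopter velocity = (0.000, 250.000) km/h.
Velocity of light aircraft relative to helicopter = (-214.000, 0.000) − (0.000, 250.000) = (-214.000, -250.000) km/h.
Magnitude = |(-214.000, -250.000)| = 329.084 km/h.

329.1 km/h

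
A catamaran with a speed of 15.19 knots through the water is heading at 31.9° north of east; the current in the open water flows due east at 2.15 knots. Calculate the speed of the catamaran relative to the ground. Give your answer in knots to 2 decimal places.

Taking east as x and north as y: velocity relative to the water = (12.896, 8.027) knots; the water relative to ground = (2.150, 0.000) knots.
Velocity relative to ground = (12.896, 8.027) + (2.150, 0.000) = (15.046, 8.027) knots.
Speed = |(15.046, 8.027)| = 17.053 knots.

17.05 knots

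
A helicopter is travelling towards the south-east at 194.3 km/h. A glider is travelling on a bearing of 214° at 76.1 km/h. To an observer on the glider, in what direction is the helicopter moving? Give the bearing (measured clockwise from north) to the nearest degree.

112°

Taking east as x and north as y: helicopter velocity = (137.391, -137.391) km/h; glider velocity = (-42.555, -63.090) km/h.
Velocity of helicopter relative to glider = (137.391, -137.391) − (-42.555, -63.090) = (179.945, -74.301) km/h.
Bearing = atan2(179.95, -74.30) = 112.44° clockwise from north.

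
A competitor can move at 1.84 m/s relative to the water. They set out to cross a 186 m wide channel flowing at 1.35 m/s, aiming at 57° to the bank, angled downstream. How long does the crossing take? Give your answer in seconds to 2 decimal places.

120.53 s

The component of the competitor's velocity perpendicular to the bank is 1.84 × sin 57° = 1.543 m/s.
Only the cross-stream component determines the crossing time; the current contributes nothing perpendicular to the bank.
Time = 186 / 1.543 = 120.532 s.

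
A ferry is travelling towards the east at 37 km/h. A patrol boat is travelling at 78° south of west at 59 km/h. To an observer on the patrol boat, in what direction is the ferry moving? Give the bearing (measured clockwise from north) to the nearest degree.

Taking east as x and north as y: ferry velocity = (37.000, 0.000) km/h; patrol boat velocity = (-12.267, -57.711) km/h.
Velocity of ferry relative to patrol boat = (37.000, 0.000) − (-12.267, -57.711) = (49.267, 57.711) km/h.
Bearing = atan2(49.27, 57.71) = 40.49° clockwise from north.

040°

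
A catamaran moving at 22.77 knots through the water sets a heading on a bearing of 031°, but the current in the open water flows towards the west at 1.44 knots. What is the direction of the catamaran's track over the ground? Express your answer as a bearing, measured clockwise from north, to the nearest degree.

028°

Taking east as x and north as y: velocity relative to the water = (11.727, 19.518) knots; the water relative to ground = (-1.440, 0.000) knots.
Velocity relative to ground = (11.727, 19.518) + (-1.440, 0.000) = (10.287, 19.518) knots.
Bearing = atan2(10.29, 19.52) = 27.79° clockwise from north.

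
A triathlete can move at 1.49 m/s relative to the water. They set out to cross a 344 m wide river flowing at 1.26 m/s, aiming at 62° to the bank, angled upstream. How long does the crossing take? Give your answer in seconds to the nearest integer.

261 s

The component of the triathlete's velocity perpendicular to the bank is 1.49 × sin 62° = 1.316 m/s.
The current is parallel to the bank, so it does not affect the crossing time.
Time = 344 / 1.316 = 261.479 s.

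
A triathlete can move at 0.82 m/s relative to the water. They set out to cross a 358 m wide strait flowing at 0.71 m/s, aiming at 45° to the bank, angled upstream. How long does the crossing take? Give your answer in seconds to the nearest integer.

The component of the triathlete's velocity perpendicular to the bank is 0.82 × sin 45° = 0.580 m/s.
The current is parallel to the bank, so it does not affect the crossing time.
Time = 358 / 0.580 = 617.425 s.

617 s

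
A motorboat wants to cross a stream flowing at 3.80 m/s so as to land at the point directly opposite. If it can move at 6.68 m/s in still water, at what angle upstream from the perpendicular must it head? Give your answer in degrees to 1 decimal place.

34.7°

To cancel the current, the upstream component of the motorboat's velocity must equal the flow: 6.68 sin θ = 3.80.
sin θ = 3.80 / 6.68 = 0.5689.
θ = arcsin(0.5689) = 34.671°.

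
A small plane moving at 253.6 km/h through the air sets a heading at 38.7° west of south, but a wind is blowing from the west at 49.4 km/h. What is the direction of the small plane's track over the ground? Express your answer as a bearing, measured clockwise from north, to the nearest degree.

Taking east as x and north as y: velocity relative to the air = (-158.562, -197.917) km/h; the air relative to ground = (49.400, 0.000) km/h.
Velocity relative to ground = (-158.562, -197.917) + (49.400, 0.000) = (-109.162, -197.917) km/h.
Bearing = atan2(-109.16, -197.92) = 208.88° clockwise from north.

209°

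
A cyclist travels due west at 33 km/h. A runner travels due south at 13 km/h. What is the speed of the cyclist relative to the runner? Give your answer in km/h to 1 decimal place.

Taking east as x and north as y: cyclist velocity = (-33.000, 0.000) km/h; runner velocity = (0.000, -13.000) km/h.
Velocity of cyclist relative to runner = (-33.000, 0.000) − (0.000, -13.000) = (-33.000, 13.000) km/h.
Magnitude = |(-33.000, 13.000)| = 35.468 km/h.

35.5 km/h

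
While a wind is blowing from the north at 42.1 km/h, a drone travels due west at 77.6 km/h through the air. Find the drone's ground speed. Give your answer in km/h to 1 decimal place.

88.3 km/h

Taking east as x and north as y: velocity relative to the air = (-77.600, 0.000) km/h; the air relative to ground = (0.000, -42.100) km/h.
Velocity relative to ground = (-77.600, 0.000) + (0.000, -42.100) = (-77.600, -42.100) km/h.
Speed = |(-77.600, -42.100)| = 88.285 km/h.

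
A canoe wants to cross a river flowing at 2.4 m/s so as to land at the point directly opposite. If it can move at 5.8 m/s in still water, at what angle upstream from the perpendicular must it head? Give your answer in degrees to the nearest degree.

To cancel the current, the upstream component of the canoe's velocity must equal the flow: 5.8 sin θ = 2.4.
sin θ = 2.4 / 5.8 = 0.4138.
θ = arcsin(0.4138) = 24.443°.

24°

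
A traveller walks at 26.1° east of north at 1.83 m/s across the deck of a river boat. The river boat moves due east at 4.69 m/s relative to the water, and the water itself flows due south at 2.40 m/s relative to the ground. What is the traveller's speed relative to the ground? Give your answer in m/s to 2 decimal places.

In east/north components (m/s): traveller relative to river boat = (0.805, 1.643); river boat relative to water = (4.690, 0.000); water relative to ground = (0.000, -2.400).
Sum = (5.495, -0.757) m/s.
Speed = |(5.495, -0.757)| = 5.547 m/s.

5.55 m/s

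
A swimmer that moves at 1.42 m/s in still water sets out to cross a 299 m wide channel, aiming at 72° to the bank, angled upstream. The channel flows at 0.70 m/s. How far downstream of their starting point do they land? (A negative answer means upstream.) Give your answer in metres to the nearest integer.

Perpendicular speed = 1.351 m/s; crossing time = 299 / 1.351 = 221.399 s.
Net downstream speed = 0.261 m/s.
Drift = 0.261 × 221.399 = 57.829 m (downstream).

58 m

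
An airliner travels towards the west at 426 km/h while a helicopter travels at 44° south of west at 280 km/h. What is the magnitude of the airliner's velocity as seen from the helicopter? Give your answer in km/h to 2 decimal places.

297.10 km/h

Taking east as x and north as y: airliner velocity = (-426.000, 0.000) km/h; helicopter velocity = (-201.415, -194.504) km/h.
Velocity of airliner relative to helicopter = (-426.000, 0.000) − (-201.415, -194.504) = (-224.585, 194.504) km/h.
Magnitude = |(-224.585, 194.504)| = 297.103 km/h.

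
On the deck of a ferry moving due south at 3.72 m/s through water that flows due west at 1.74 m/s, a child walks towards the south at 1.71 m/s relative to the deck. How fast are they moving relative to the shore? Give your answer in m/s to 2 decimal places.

In east/north components (m/s): child relative to ferry = (0.000, -1.710); ferry relative to water = (0.000, -3.720); water relative to ground = (-1.740, 0.000).
Sum = (-1.740, -5.430) m/s.
Speed = |(-1.740, -5.430)| = 5.702 m/s.

5.70 m/s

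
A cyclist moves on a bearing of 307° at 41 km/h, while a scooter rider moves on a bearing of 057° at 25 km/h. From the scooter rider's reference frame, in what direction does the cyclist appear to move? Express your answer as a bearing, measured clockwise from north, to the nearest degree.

Taking east as x and north as y: cyclist velocity = (-32.744, 24.674) km/h; scooter rider velocity = (20.967, 13.616) km/h.
Velocity of cyclist relative to scooter rider = (-32.744, 24.674) − (20.967, 13.616) = (-53.711, 11.058) km/h.
Bearing = atan2(-53.71, 11.06) = 281.63° clockwise from north.

282°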